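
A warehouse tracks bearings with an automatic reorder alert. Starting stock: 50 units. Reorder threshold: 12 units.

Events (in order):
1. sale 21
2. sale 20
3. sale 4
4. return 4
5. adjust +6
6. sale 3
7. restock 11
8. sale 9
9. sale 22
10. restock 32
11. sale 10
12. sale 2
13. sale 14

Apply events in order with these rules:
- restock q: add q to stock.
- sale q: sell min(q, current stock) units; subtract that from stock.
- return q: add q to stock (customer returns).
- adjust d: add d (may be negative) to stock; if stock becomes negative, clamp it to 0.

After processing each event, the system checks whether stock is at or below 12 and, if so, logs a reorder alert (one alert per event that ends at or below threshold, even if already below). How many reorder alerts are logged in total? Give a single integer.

Answer: 6

Derivation:
Processing events:
Start: stock = 50
  Event 1 (sale 21): sell min(21,50)=21. stock: 50 - 21 = 29. total_sold = 21
  Event 2 (sale 20): sell min(20,29)=20. stock: 29 - 20 = 9. total_sold = 41
  Event 3 (sale 4): sell min(4,9)=4. stock: 9 - 4 = 5. total_sold = 45
  Event 4 (return 4): 5 + 4 = 9
  Event 5 (adjust +6): 9 + 6 = 15
  Event 6 (sale 3): sell min(3,15)=3. stock: 15 - 3 = 12. total_sold = 48
  Event 7 (restock 11): 12 + 11 = 23
  Event 8 (sale 9): sell min(9,23)=9. stock: 23 - 9 = 14. total_sold = 57
  Event 9 (sale 22): sell min(22,14)=14. stock: 14 - 14 = 0. total_sold = 71
  Event 10 (restock 32): 0 + 32 = 32
  Event 11 (sale 10): sell min(10,32)=10. stock: 32 - 10 = 22. total_sold = 81
  Event 12 (sale 2): sell min(2,22)=2. stock: 22 - 2 = 20. total_sold = 83
  Event 13 (sale 14): sell min(14,20)=14. stock: 20 - 14 = 6. total_sold = 97
Final: stock = 6, total_sold = 97

Checking against threshold 12:
  After event 1: stock=29 > 12
  After event 2: stock=9 <= 12 -> ALERT
  After event 3: stock=5 <= 12 -> ALERT
  After event 4: stock=9 <= 12 -> ALERT
  After event 5: stock=15 > 12
  After event 6: stock=12 <= 12 -> ALERT
  After event 7: stock=23 > 12
  After event 8: stock=14 > 12
  After event 9: stock=0 <= 12 -> ALERT
  After event 10: stock=32 > 12
  After event 11: stock=22 > 12
  After event 12: stock=20 > 12
  After event 13: stock=6 <= 12 -> ALERT
Alert events: [2, 3, 4, 6, 9, 13]. Count = 6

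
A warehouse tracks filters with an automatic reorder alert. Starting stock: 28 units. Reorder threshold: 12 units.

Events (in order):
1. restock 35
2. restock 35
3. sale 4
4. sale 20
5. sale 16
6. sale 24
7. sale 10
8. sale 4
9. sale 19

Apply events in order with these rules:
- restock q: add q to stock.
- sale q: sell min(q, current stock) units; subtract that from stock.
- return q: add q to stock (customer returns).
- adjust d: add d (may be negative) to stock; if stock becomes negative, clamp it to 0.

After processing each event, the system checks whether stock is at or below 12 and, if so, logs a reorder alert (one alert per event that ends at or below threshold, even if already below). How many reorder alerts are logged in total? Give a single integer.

Processing events:
Start: stock = 28
  Event 1 (restock 35): 28 + 35 = 63
  Event 2 (restock 35): 63 + 35 = 98
  Event 3 (sale 4): sell min(4,98)=4. stock: 98 - 4 = 94. total_sold = 4
  Event 4 (sale 20): sell min(20,94)=20. stock: 94 - 20 = 74. total_sold = 24
  Event 5 (sale 16): sell min(16,74)=16. stock: 74 - 16 = 58. total_sold = 40
  Event 6 (sale 24): sell min(24,58)=24. stock: 58 - 24 = 34. total_sold = 64
  Event 7 (sale 10): sell min(10,34)=10. stock: 34 - 10 = 24. total_sold = 74
  Event 8 (sale 4): sell min(4,24)=4. stock: 24 - 4 = 20. total_sold = 78
  Event 9 (sale 19): sell min(19,20)=19. stock: 20 - 19 = 1. total_sold = 97
Final: stock = 1, total_sold = 97

Checking against threshold 12:
  After event 1: stock=63 > 12
  After event 2: stock=98 > 12
  After event 3: stock=94 > 12
  After event 4: stock=74 > 12
  After event 5: stock=58 > 12
  After event 6: stock=34 > 12
  After event 7: stock=24 > 12
  After event 8: stock=20 > 12
  After event 9: stock=1 <= 12 -> ALERT
Alert events: [9]. Count = 1

Answer: 1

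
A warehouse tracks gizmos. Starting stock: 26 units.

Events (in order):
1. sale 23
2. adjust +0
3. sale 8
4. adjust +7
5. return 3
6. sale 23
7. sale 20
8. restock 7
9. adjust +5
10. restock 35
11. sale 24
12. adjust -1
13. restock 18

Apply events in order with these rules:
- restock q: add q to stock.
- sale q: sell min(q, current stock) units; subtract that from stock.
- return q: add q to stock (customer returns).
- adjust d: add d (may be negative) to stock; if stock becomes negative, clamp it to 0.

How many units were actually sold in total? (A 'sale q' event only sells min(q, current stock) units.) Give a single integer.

Answer: 60

Derivation:
Processing events:
Start: stock = 26
  Event 1 (sale 23): sell min(23,26)=23. stock: 26 - 23 = 3. total_sold = 23
  Event 2 (adjust +0): 3 + 0 = 3
  Event 3 (sale 8): sell min(8,3)=3. stock: 3 - 3 = 0. total_sold = 26
  Event 4 (adjust +7): 0 + 7 = 7
  Event 5 (return 3): 7 + 3 = 10
  Event 6 (sale 23): sell min(23,10)=10. stock: 10 - 10 = 0. total_sold = 36
  Event 7 (sale 20): sell min(20,0)=0. stock: 0 - 0 = 0. total_sold = 36
  Event 8 (restock 7): 0 + 7 = 7
  Event 9 (adjust +5): 7 + 5 = 12
  Event 10 (restock 35): 12 + 35 = 47
  Event 11 (sale 24): sell min(24,47)=24. stock: 47 - 24 = 23. total_sold = 60
  Event 12 (adjust -1): 23 + -1 = 22
  Event 13 (restock 18): 22 + 18 = 40
Final: stock = 40, total_sold = 60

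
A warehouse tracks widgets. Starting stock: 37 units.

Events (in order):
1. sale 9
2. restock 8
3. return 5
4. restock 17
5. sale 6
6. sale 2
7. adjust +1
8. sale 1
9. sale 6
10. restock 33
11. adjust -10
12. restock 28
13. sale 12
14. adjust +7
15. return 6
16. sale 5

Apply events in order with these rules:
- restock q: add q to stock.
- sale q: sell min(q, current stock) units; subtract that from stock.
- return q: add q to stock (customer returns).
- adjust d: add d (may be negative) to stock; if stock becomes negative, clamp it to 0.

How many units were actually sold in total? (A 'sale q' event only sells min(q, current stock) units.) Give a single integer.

Processing events:
Start: stock = 37
  Event 1 (sale 9): sell min(9,37)=9. stock: 37 - 9 = 28. total_sold = 9
  Event 2 (restock 8): 28 + 8 = 36
  Event 3 (return 5): 36 + 5 = 41
  Event 4 (restock 17): 41 + 17 = 58
  Event 5 (sale 6): sell min(6,58)=6. stock: 58 - 6 = 52. total_sold = 15
  Event 6 (sale 2): sell min(2,52)=2. stock: 52 - 2 = 50. total_sold = 17
  Event 7 (adjust +1): 50 + 1 = 51
  Event 8 (sale 1): sell min(1,51)=1. stock: 51 - 1 = 50. total_sold = 18
  Event 9 (sale 6): sell min(6,50)=6. stock: 50 - 6 = 44. total_sold = 24
  Event 10 (restock 33): 44 + 33 = 77
  Event 11 (adjust -10): 77 + -10 = 67
  Event 12 (restock 28): 67 + 28 = 95
  Event 13 (sale 12): sell min(12,95)=12. stock: 95 - 12 = 83. total_sold = 36
  Event 14 (adjust +7): 83 + 7 = 90
  Event 15 (return 6): 90 + 6 = 96
  Event 16 (sale 5): sell min(5,96)=5. stock: 96 - 5 = 91. total_sold = 41
Final: stock = 91, total_sold = 41

Answer: 41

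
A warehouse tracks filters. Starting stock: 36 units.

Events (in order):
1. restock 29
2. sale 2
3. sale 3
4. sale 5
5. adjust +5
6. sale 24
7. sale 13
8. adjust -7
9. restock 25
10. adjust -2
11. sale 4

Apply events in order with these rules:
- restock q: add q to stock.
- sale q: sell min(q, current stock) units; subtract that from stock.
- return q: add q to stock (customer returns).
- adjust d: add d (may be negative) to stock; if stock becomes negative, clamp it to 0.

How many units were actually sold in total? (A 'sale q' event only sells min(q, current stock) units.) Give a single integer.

Processing events:
Start: stock = 36
  Event 1 (restock 29): 36 + 29 = 65
  Event 2 (sale 2): sell min(2,65)=2. stock: 65 - 2 = 63. total_sold = 2
  Event 3 (sale 3): sell min(3,63)=3. stock: 63 - 3 = 60. total_sold = 5
  Event 4 (sale 5): sell min(5,60)=5. stock: 60 - 5 = 55. total_sold = 10
  Event 5 (adjust +5): 55 + 5 = 60
  Event 6 (sale 24): sell min(24,60)=24. stock: 60 - 24 = 36. total_sold = 34
  Event 7 (sale 13): sell min(13,36)=13. stock: 36 - 13 = 23. total_sold = 47
  Event 8 (adjust -7): 23 + -7 = 16
  Event 9 (restock 25): 16 + 25 = 41
  Event 10 (adjust -2): 41 + -2 = 39
  Event 11 (sale 4): sell min(4,39)=4. stock: 39 - 4 = 35. total_sold = 51
Final: stock = 35, total_sold = 51

Answer: 51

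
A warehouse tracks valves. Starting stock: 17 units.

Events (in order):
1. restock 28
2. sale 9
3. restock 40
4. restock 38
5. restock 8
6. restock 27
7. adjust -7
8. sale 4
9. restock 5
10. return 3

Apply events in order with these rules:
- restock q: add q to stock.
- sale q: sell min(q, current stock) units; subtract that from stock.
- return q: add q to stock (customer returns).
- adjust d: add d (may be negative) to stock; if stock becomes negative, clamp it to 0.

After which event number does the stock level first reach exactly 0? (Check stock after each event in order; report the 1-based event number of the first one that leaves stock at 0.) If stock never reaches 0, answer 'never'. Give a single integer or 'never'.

Processing events:
Start: stock = 17
  Event 1 (restock 28): 17 + 28 = 45
  Event 2 (sale 9): sell min(9,45)=9. stock: 45 - 9 = 36. total_sold = 9
  Event 3 (restock 40): 36 + 40 = 76
  Event 4 (restock 38): 76 + 38 = 114
  Event 5 (restock 8): 114 + 8 = 122
  Event 6 (restock 27): 122 + 27 = 149
  Event 7 (adjust -7): 149 + -7 = 142
  Event 8 (sale 4): sell min(4,142)=4. stock: 142 - 4 = 138. total_sold = 13
  Event 9 (restock 5): 138 + 5 = 143
  Event 10 (return 3): 143 + 3 = 146
Final: stock = 146, total_sold = 13

Stock never reaches 0.

Answer: never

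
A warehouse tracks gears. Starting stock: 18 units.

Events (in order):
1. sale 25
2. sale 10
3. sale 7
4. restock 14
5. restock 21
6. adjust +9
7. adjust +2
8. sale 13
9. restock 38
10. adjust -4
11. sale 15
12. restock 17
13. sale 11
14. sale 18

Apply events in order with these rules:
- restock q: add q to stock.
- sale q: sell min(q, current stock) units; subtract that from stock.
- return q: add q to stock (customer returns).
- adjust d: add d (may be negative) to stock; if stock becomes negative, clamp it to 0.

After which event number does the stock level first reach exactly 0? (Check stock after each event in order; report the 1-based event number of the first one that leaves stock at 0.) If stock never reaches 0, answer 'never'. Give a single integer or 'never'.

Answer: 1

Derivation:
Processing events:
Start: stock = 18
  Event 1 (sale 25): sell min(25,18)=18. stock: 18 - 18 = 0. total_sold = 18
  Event 2 (sale 10): sell min(10,0)=0. stock: 0 - 0 = 0. total_sold = 18
  Event 3 (sale 7): sell min(7,0)=0. stock: 0 - 0 = 0. total_sold = 18
  Event 4 (restock 14): 0 + 14 = 14
  Event 5 (restock 21): 14 + 21 = 35
  Event 6 (adjust +9): 35 + 9 = 44
  Event 7 (adjust +2): 44 + 2 = 46
  Event 8 (sale 13): sell min(13,46)=13. stock: 46 - 13 = 33. total_sold = 31
  Event 9 (restock 38): 33 + 38 = 71
  Event 10 (adjust -4): 71 + -4 = 67
  Event 11 (sale 15): sell min(15,67)=15. stock: 67 - 15 = 52. total_sold = 46
  Event 12 (restock 17): 52 + 17 = 69
  Event 13 (sale 11): sell min(11,69)=11. stock: 69 - 11 = 58. total_sold = 57
  Event 14 (sale 18): sell min(18,58)=18. stock: 58 - 18 = 40. total_sold = 75
Final: stock = 40, total_sold = 75

First zero at event 1.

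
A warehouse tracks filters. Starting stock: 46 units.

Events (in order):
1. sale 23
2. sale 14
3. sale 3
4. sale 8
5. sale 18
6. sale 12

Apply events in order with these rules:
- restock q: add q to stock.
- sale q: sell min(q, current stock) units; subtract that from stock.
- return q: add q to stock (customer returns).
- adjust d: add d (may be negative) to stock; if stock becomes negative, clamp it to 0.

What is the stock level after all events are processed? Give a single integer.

Answer: 0

Derivation:
Processing events:
Start: stock = 46
  Event 1 (sale 23): sell min(23,46)=23. stock: 46 - 23 = 23. total_sold = 23
  Event 2 (sale 14): sell min(14,23)=14. stock: 23 - 14 = 9. total_sold = 37
  Event 3 (sale 3): sell min(3,9)=3. stock: 9 - 3 = 6. total_sold = 40
  Event 4 (sale 8): sell min(8,6)=6. stock: 6 - 6 = 0. total_sold = 46
  Event 5 (sale 18): sell min(18,0)=0. stock: 0 - 0 = 0. total_sold = 46
  Event 6 (sale 12): sell min(12,0)=0. stock: 0 - 0 = 0. total_sold = 46
Final: stock = 0, total_sold = 46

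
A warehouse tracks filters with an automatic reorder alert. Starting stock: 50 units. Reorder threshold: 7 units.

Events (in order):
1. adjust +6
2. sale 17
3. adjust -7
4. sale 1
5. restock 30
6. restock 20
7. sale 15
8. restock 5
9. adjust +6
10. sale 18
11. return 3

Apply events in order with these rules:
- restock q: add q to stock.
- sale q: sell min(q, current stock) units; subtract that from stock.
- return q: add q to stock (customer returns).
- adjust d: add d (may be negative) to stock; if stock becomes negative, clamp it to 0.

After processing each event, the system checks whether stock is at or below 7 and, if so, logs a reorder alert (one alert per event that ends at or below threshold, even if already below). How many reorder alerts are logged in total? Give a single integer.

Processing events:
Start: stock = 50
  Event 1 (adjust +6): 50 + 6 = 56
  Event 2 (sale 17): sell min(17,56)=17. stock: 56 - 17 = 39. total_sold = 17
  Event 3 (adjust -7): 39 + -7 = 32
  Event 4 (sale 1): sell min(1,32)=1. stock: 32 - 1 = 31. total_sold = 18
  Event 5 (restock 30): 31 + 30 = 61
  Event 6 (restock 20): 61 + 20 = 81
  Event 7 (sale 15): sell min(15,81)=15. stock: 81 - 15 = 66. total_sold = 33
  Event 8 (restock 5): 66 + 5 = 71
  Event 9 (adjust +6): 71 + 6 = 77
  Event 10 (sale 18): sell min(18,77)=18. stock: 77 - 18 = 59. total_sold = 51
  Event 11 (return 3): 59 + 3 = 62
Final: stock = 62, total_sold = 51

Checking against threshold 7:
  After event 1: stock=56 > 7
  After event 2: stock=39 > 7
  After event 3: stock=32 > 7
  After event 4: stock=31 > 7
  After event 5: stock=61 > 7
  After event 6: stock=81 > 7
  After event 7: stock=66 > 7
  After event 8: stock=71 > 7
  After event 9: stock=77 > 7
  After event 10: stock=59 > 7
  After event 11: stock=62 > 7
Alert events: []. Count = 0

Answer: 0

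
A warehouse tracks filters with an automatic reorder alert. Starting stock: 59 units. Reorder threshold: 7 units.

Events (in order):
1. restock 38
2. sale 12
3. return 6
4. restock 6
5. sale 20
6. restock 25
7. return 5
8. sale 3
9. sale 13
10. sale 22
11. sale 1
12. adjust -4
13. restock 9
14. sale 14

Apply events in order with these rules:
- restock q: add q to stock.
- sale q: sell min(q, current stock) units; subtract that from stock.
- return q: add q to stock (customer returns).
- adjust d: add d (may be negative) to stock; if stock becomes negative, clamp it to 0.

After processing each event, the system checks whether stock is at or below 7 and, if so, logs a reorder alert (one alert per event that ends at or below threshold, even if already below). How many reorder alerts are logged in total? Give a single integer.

Answer: 0

Derivation:
Processing events:
Start: stock = 59
  Event 1 (restock 38): 59 + 38 = 97
  Event 2 (sale 12): sell min(12,97)=12. stock: 97 - 12 = 85. total_sold = 12
  Event 3 (return 6): 85 + 6 = 91
  Event 4 (restock 6): 91 + 6 = 97
  Event 5 (sale 20): sell min(20,97)=20. stock: 97 - 20 = 77. total_sold = 32
  Event 6 (restock 25): 77 + 25 = 102
  Event 7 (return 5): 102 + 5 = 107
  Event 8 (sale 3): sell min(3,107)=3. stock: 107 - 3 = 104. total_sold = 35
  Event 9 (sale 13): sell min(13,104)=13. stock: 104 - 13 = 91. total_sold = 48
  Event 10 (sale 22): sell min(22,91)=22. stock: 91 - 22 = 69. total_sold = 70
  Event 11 (sale 1): sell min(1,69)=1. stock: 69 - 1 = 68. total_sold = 71
  Event 12 (adjust -4): 68 + -4 = 64
  Event 13 (restock 9): 64 + 9 = 73
  Event 14 (sale 14): sell min(14,73)=14. stock: 73 - 14 = 59. total_sold = 85
Final: stock = 59, total_sold = 85

Checking against threshold 7:
  After event 1: stock=97 > 7
  After event 2: stock=85 > 7
  After event 3: stock=91 > 7
  After event 4: stock=97 > 7
  After event 5: stock=77 > 7
  After event 6: stock=102 > 7
  After event 7: stock=107 > 7
  After event 8: stock=104 > 7
  After event 9: stock=91 > 7
  After event 10: stock=69 > 7
  After event 11: stock=68 > 7
  After event 12: stock=64 > 7
  After event 13: stock=73 > 7
  After event 14: stock=59 > 7
Alert events: []. Count = 0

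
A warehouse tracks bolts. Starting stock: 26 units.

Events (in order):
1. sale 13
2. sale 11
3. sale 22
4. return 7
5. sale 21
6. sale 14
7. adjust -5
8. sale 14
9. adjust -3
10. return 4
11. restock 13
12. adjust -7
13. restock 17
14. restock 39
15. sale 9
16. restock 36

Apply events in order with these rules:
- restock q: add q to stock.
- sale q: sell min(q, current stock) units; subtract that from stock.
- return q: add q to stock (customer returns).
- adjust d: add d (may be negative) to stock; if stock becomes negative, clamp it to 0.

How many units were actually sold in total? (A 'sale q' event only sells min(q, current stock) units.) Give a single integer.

Processing events:
Start: stock = 26
  Event 1 (sale 13): sell min(13,26)=13. stock: 26 - 13 = 13. total_sold = 13
  Event 2 (sale 11): sell min(11,13)=11. stock: 13 - 11 = 2. total_sold = 24
  Event 3 (sale 22): sell min(22,2)=2. stock: 2 - 2 = 0. total_sold = 26
  Event 4 (return 7): 0 + 7 = 7
  Event 5 (sale 21): sell min(21,7)=7. stock: 7 - 7 = 0. total_sold = 33
  Event 6 (sale 14): sell min(14,0)=0. stock: 0 - 0 = 0. total_sold = 33
  Event 7 (adjust -5): 0 + -5 = 0 (clamped to 0)
  Event 8 (sale 14): sell min(14,0)=0. stock: 0 - 0 = 0. total_sold = 33
  Event 9 (adjust -3): 0 + -3 = 0 (clamped to 0)
  Event 10 (return 4): 0 + 4 = 4
  Event 11 (restock 13): 4 + 13 = 17
  Event 12 (adjust -7): 17 + -7 = 10
  Event 13 (restock 17): 10 + 17 = 27
  Event 14 (restock 39): 27 + 39 = 66
  Event 15 (sale 9): sell min(9,66)=9. stock: 66 - 9 = 57. total_sold = 42
  Event 16 (restock 36): 57 + 36 = 93
Final: stock = 93, total_sold = 42

Answer: 42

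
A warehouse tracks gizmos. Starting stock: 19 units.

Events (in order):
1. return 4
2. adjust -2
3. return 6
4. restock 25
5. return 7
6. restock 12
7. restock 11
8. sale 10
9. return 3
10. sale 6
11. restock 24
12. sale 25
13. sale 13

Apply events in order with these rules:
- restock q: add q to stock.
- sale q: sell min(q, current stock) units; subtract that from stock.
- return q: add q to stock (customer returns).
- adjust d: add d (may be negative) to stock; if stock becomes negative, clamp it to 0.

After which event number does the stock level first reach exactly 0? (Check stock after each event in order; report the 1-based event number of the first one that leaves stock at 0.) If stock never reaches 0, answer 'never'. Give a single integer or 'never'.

Processing events:
Start: stock = 19
  Event 1 (return 4): 19 + 4 = 23
  Event 2 (adjust -2): 23 + -2 = 21
  Event 3 (return 6): 21 + 6 = 27
  Event 4 (restock 25): 27 + 25 = 52
  Event 5 (return 7): 52 + 7 = 59
  Event 6 (restock 12): 59 + 12 = 71
  Event 7 (restock 11): 71 + 11 = 82
  Event 8 (sale 10): sell min(10,82)=10. stock: 82 - 10 = 72. total_sold = 10
  Event 9 (return 3): 72 + 3 = 75
  Event 10 (sale 6): sell min(6,75)=6. stock: 75 - 6 = 69. total_sold = 16
  Event 11 (restock 24): 69 + 24 = 93
  Event 12 (sale 25): sell min(25,93)=25. stock: 93 - 25 = 68. total_sold = 41
  Event 13 (sale 13): sell min(13,68)=13. stock: 68 - 13 = 55. total_sold = 54
Final: stock = 55, total_sold = 54

Stock never reaches 0.

Answer: never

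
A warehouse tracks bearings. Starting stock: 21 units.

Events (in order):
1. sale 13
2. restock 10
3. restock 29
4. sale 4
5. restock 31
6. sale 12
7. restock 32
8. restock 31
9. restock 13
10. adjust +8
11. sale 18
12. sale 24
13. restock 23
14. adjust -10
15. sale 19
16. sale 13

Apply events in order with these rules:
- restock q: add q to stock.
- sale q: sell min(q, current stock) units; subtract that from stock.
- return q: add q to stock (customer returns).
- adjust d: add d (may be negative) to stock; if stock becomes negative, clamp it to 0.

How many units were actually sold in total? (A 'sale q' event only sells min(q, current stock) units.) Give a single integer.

Answer: 103

Derivation:
Processing events:
Start: stock = 21
  Event 1 (sale 13): sell min(13,21)=13. stock: 21 - 13 = 8. total_sold = 13
  Event 2 (restock 10): 8 + 10 = 18
  Event 3 (restock 29): 18 + 29 = 47
  Event 4 (sale 4): sell min(4,47)=4. stock: 47 - 4 = 43. total_sold = 17
  Event 5 (restock 31): 43 + 31 = 74
  Event 6 (sale 12): sell min(12,74)=12. stock: 74 - 12 = 62. total_sold = 29
  Event 7 (restock 32): 62 + 32 = 94
  Event 8 (restock 31): 94 + 31 = 125
  Event 9 (restock 13): 125 + 13 = 138
  Event 10 (adjust +8): 138 + 8 = 146
  Event 11 (sale 18): sell min(18,146)=18. stock: 146 - 18 = 128. total_sold = 47
  Event 12 (sale 24): sell min(24,128)=24. stock: 128 - 24 = 104. total_sold = 71
  Event 13 (restock 23): 104 + 23 = 127
  Event 14 (adjust -10): 127 + -10 = 117
  Event 15 (sale 19): sell min(19,117)=19. stock: 117 - 19 = 98. total_sold = 90
  Event 16 (sale 13): sell min(13,98)=13. stock: 98 - 13 = 85. total_sold = 103
Final: stock = 85, total_sold = 103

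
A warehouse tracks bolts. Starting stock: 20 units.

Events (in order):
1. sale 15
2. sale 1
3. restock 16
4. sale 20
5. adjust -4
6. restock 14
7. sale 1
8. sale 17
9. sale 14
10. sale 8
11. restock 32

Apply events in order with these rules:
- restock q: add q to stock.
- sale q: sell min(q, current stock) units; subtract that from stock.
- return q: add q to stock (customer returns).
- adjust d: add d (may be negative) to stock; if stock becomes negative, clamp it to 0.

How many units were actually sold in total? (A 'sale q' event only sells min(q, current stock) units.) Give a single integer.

Processing events:
Start: stock = 20
  Event 1 (sale 15): sell min(15,20)=15. stock: 20 - 15 = 5. total_sold = 15
  Event 2 (sale 1): sell min(1,5)=1. stock: 5 - 1 = 4. total_sold = 16
  Event 3 (restock 16): 4 + 16 = 20
  Event 4 (sale 20): sell min(20,20)=20. stock: 20 - 20 = 0. total_sold = 36
  Event 5 (adjust -4): 0 + -4 = 0 (clamped to 0)
  Event 6 (restock 14): 0 + 14 = 14
  Event 7 (sale 1): sell min(1,14)=1. stock: 14 - 1 = 13. total_sold = 37
  Event 8 (sale 17): sell min(17,13)=13. stock: 13 - 13 = 0. total_sold = 50
  Event 9 (sale 14): sell min(14,0)=0. stock: 0 - 0 = 0. total_sold = 50
  Event 10 (sale 8): sell min(8,0)=0. stock: 0 - 0 = 0. total_sold = 50
  Event 11 (restock 32): 0 + 32 = 32
Final: stock = 32, total_sold = 50

Answer: 50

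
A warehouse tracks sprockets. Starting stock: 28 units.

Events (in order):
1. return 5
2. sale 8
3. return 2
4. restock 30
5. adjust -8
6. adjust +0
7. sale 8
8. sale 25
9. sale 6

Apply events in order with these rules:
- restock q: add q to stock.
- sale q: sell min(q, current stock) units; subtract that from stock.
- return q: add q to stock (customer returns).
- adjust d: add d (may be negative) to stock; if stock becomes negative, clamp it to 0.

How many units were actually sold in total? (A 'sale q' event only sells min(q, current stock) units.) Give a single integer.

Answer: 47

Derivation:
Processing events:
Start: stock = 28
  Event 1 (return 5): 28 + 5 = 33
  Event 2 (sale 8): sell min(8,33)=8. stock: 33 - 8 = 25. total_sold = 8
  Event 3 (return 2): 25 + 2 = 27
  Event 4 (restock 30): 27 + 30 = 57
  Event 5 (adjust -8): 57 + -8 = 49
  Event 6 (adjust +0): 49 + 0 = 49
  Event 7 (sale 8): sell min(8,49)=8. stock: 49 - 8 = 41. total_sold = 16
  Event 8 (sale 25): sell min(25,41)=25. stock: 41 - 25 = 16. total_sold = 41
  Event 9 (sale 6): sell min(6,16)=6. stock: 16 - 6 = 10. total_sold = 47
Final: stock = 10, total_sold = 47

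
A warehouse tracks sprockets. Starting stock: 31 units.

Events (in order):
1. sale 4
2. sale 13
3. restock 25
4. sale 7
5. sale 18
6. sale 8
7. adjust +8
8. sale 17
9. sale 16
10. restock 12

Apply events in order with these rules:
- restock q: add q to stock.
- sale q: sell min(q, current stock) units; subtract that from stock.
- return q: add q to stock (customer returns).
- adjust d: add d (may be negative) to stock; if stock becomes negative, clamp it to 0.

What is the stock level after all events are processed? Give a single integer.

Answer: 12

Derivation:
Processing events:
Start: stock = 31
  Event 1 (sale 4): sell min(4,31)=4. stock: 31 - 4 = 27. total_sold = 4
  Event 2 (sale 13): sell min(13,27)=13. stock: 27 - 13 = 14. total_sold = 17
  Event 3 (restock 25): 14 + 25 = 39
  Event 4 (sale 7): sell min(7,39)=7. stock: 39 - 7 = 32. total_sold = 24
  Event 5 (sale 18): sell min(18,32)=18. stock: 32 - 18 = 14. total_sold = 42
  Event 6 (sale 8): sell min(8,14)=8. stock: 14 - 8 = 6. total_sold = 50
  Event 7 (adjust +8): 6 + 8 = 14
  Event 8 (sale 17): sell min(17,14)=14. stock: 14 - 14 = 0. total_sold = 64
  Event 9 (sale 16): sell min(16,0)=0. stock: 0 - 0 = 0. total_sold = 64
  Event 10 (restock 12): 0 + 12 = 12
Final: stock = 12, total_sold = 64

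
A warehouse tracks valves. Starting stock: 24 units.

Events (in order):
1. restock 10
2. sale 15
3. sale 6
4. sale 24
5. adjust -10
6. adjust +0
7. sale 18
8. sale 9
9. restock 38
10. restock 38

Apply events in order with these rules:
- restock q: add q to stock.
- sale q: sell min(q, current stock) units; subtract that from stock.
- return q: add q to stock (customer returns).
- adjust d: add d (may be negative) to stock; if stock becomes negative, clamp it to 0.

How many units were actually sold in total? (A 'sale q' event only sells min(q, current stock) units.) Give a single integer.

Processing events:
Start: stock = 24
  Event 1 (restock 10): 24 + 10 = 34
  Event 2 (sale 15): sell min(15,34)=15. stock: 34 - 15 = 19. total_sold = 15
  Event 3 (sale 6): sell min(6,19)=6. stock: 19 - 6 = 13. total_sold = 21
  Event 4 (sale 24): sell min(24,13)=13. stock: 13 - 13 = 0. total_sold = 34
  Event 5 (adjust -10): 0 + -10 = 0 (clamped to 0)
  Event 6 (adjust +0): 0 + 0 = 0
  Event 7 (sale 18): sell min(18,0)=0. stock: 0 - 0 = 0. total_sold = 34
  Event 8 (sale 9): sell min(9,0)=0. stock: 0 - 0 = 0. total_sold = 34
  Event 9 (restock 38): 0 + 38 = 38
  Event 10 (restock 38): 38 + 38 = 76
Final: stock = 76, total_sold = 34

Answer: 34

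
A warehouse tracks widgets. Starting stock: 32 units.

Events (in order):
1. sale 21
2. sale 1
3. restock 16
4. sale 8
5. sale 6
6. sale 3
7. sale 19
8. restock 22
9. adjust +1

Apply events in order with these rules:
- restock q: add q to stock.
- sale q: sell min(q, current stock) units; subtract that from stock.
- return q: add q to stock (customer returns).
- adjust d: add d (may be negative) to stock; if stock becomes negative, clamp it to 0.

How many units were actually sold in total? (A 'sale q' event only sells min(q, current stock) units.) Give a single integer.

Processing events:
Start: stock = 32
  Event 1 (sale 21): sell min(21,32)=21. stock: 32 - 21 = 11. total_sold = 21
  Event 2 (sale 1): sell min(1,11)=1. stock: 11 - 1 = 10. total_sold = 22
  Event 3 (restock 16): 10 + 16 = 26
  Event 4 (sale 8): sell min(8,26)=8. stock: 26 - 8 = 18. total_sold = 30
  Event 5 (sale 6): sell min(6,18)=6. stock: 18 - 6 = 12. total_sold = 36
  Event 6 (sale 3): sell min(3,12)=3. stock: 12 - 3 = 9. total_sold = 39
  Event 7 (sale 19): sell min(19,9)=9. stock: 9 - 9 = 0. total_sold = 48
  Event 8 (restock 22): 0 + 22 = 22
  Event 9 (adjust +1): 22 + 1 = 23
Final: stock = 23, total_sold = 48

Answer: 48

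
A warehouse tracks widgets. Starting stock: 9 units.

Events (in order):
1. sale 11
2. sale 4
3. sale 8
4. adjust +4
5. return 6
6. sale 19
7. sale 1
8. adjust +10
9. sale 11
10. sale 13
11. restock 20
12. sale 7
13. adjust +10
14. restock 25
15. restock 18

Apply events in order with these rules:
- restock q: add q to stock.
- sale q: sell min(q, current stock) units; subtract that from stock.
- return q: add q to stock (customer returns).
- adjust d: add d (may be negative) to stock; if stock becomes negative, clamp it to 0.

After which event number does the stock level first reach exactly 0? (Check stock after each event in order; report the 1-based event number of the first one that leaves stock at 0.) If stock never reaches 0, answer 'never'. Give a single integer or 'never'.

Processing events:
Start: stock = 9
  Event 1 (sale 11): sell min(11,9)=9. stock: 9 - 9 = 0. total_sold = 9
  Event 2 (sale 4): sell min(4,0)=0. stock: 0 - 0 = 0. total_sold = 9
  Event 3 (sale 8): sell min(8,0)=0. stock: 0 - 0 = 0. total_sold = 9
  Event 4 (adjust +4): 0 + 4 = 4
  Event 5 (return 6): 4 + 6 = 10
  Event 6 (sale 19): sell min(19,10)=10. stock: 10 - 10 = 0. total_sold = 19
  Event 7 (sale 1): sell min(1,0)=0. stock: 0 - 0 = 0. total_sold = 19
  Event 8 (adjust +10): 0 + 10 = 10
  Event 9 (sale 11): sell min(11,10)=10. stock: 10 - 10 = 0. total_sold = 29
  Event 10 (sale 13): sell min(13,0)=0. stock: 0 - 0 = 0. total_sold = 29
  Event 11 (restock 20): 0 + 20 = 20
  Event 12 (sale 7): sell min(7,20)=7. stock: 20 - 7 = 13. total_sold = 36
  Event 13 (adjust +10): 13 + 10 = 23
  Event 14 (restock 25): 23 + 25 = 48
  Event 15 (restock 18): 48 + 18 = 66
Final: stock = 66, total_sold = 36

First zero at event 1.

Answer: 1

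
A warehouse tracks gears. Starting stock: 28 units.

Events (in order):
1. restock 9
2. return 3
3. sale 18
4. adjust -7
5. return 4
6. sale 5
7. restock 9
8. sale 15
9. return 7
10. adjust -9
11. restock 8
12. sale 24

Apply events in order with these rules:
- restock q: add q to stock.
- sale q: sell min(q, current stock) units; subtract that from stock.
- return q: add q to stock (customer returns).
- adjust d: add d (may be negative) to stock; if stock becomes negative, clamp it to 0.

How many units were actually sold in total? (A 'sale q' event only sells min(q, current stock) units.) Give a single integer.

Processing events:
Start: stock = 28
  Event 1 (restock 9): 28 + 9 = 37
  Event 2 (return 3): 37 + 3 = 40
  Event 3 (sale 18): sell min(18,40)=18. stock: 40 - 18 = 22. total_sold = 18
  Event 4 (adjust -7): 22 + -7 = 15
  Event 5 (return 4): 15 + 4 = 19
  Event 6 (sale 5): sell min(5,19)=5. stock: 19 - 5 = 14. total_sold = 23
  Event 7 (restock 9): 14 + 9 = 23
  Event 8 (sale 15): sell min(15,23)=15. stock: 23 - 15 = 8. total_sold = 38
  Event 9 (return 7): 8 + 7 = 15
  Event 10 (adjust -9): 15 + -9 = 6
  Event 11 (restock 8): 6 + 8 = 14
  Event 12 (sale 24): sell min(24,14)=14. stock: 14 - 14 = 0. total_sold = 52
Final: stock = 0, total_sold = 52

Answer: 52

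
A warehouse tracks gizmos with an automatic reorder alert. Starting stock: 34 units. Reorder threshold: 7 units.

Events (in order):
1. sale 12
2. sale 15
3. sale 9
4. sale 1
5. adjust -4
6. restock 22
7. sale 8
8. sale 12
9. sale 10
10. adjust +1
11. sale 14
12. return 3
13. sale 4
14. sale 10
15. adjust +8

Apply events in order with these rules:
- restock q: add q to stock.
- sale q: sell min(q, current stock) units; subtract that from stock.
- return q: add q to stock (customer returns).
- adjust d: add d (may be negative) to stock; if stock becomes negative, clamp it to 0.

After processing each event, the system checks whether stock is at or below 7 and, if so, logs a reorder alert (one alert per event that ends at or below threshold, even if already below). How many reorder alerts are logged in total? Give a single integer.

Answer: 11

Derivation:
Processing events:
Start: stock = 34
  Event 1 (sale 12): sell min(12,34)=12. stock: 34 - 12 = 22. total_sold = 12
  Event 2 (sale 15): sell min(15,22)=15. stock: 22 - 15 = 7. total_sold = 27
  Event 3 (sale 9): sell min(9,7)=7. stock: 7 - 7 = 0. total_sold = 34
  Event 4 (sale 1): sell min(1,0)=0. stock: 0 - 0 = 0. total_sold = 34
  Event 5 (adjust -4): 0 + -4 = 0 (clamped to 0)
  Event 6 (restock 22): 0 + 22 = 22
  Event 7 (sale 8): sell min(8,22)=8. stock: 22 - 8 = 14. total_sold = 42
  Event 8 (sale 12): sell min(12,14)=12. stock: 14 - 12 = 2. total_sold = 54
  Event 9 (sale 10): sell min(10,2)=2. stock: 2 - 2 = 0. total_sold = 56
  Event 10 (adjust +1): 0 + 1 = 1
  Event 11 (sale 14): sell min(14,1)=1. stock: 1 - 1 = 0. total_sold = 57
  Event 12 (return 3): 0 + 3 = 3
  Event 13 (sale 4): sell min(4,3)=3. stock: 3 - 3 = 0. total_sold = 60
  Event 14 (sale 10): sell min(10,0)=0. stock: 0 - 0 = 0. total_sold = 60
  Event 15 (adjust +8): 0 + 8 = 8
Final: stock = 8, total_sold = 60

Checking against threshold 7:
  After event 1: stock=22 > 7
  After event 2: stock=7 <= 7 -> ALERT
  After event 3: stock=0 <= 7 -> ALERT
  After event 4: stock=0 <= 7 -> ALERT
  After event 5: stock=0 <= 7 -> ALERT
  After event 6: stock=22 > 7
  After event 7: stock=14 > 7
  After event 8: stock=2 <= 7 -> ALERT
  After event 9: stock=0 <= 7 -> ALERT
  After event 10: stock=1 <= 7 -> ALERT
  After event 11: stock=0 <= 7 -> ALERT
  After event 12: stock=3 <= 7 -> ALERT
  After event 13: stock=0 <= 7 -> ALERT
  After event 14: stock=0 <= 7 -> ALERT
  After event 15: stock=8 > 7
Alert events: [2, 3, 4, 5, 8, 9, 10, 11, 12, 13, 14]. Count = 11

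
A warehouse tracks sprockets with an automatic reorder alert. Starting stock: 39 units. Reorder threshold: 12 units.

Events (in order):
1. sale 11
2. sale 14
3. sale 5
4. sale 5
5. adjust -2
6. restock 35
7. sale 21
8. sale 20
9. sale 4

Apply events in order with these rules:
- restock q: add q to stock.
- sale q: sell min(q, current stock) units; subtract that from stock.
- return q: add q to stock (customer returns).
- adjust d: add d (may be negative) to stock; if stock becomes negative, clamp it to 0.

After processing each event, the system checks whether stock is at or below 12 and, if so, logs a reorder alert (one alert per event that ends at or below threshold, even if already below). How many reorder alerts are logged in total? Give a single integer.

Answer: 5

Derivation:
Processing events:
Start: stock = 39
  Event 1 (sale 11): sell min(11,39)=11. stock: 39 - 11 = 28. total_sold = 11
  Event 2 (sale 14): sell min(14,28)=14. stock: 28 - 14 = 14. total_sold = 25
  Event 3 (sale 5): sell min(5,14)=5. stock: 14 - 5 = 9. total_sold = 30
  Event 4 (sale 5): sell min(5,9)=5. stock: 9 - 5 = 4. total_sold = 35
  Event 5 (adjust -2): 4 + -2 = 2
  Event 6 (restock 35): 2 + 35 = 37
  Event 7 (sale 21): sell min(21,37)=21. stock: 37 - 21 = 16. total_sold = 56
  Event 8 (sale 20): sell min(20,16)=16. stock: 16 - 16 = 0. total_sold = 72
  Event 9 (sale 4): sell min(4,0)=0. stock: 0 - 0 = 0. total_sold = 72
Final: stock = 0, total_sold = 72

Checking against threshold 12:
  After event 1: stock=28 > 12
  After event 2: stock=14 > 12
  After event 3: stock=9 <= 12 -> ALERT
  After event 4: stock=4 <= 12 -> ALERT
  After event 5: stock=2 <= 12 -> ALERT
  After event 6: stock=37 > 12
  After event 7: stock=16 > 12
  After event 8: stock=0 <= 12 -> ALERT
  After event 9: stock=0 <= 12 -> ALERT
Alert events: [3, 4, 5, 8, 9]. Count = 5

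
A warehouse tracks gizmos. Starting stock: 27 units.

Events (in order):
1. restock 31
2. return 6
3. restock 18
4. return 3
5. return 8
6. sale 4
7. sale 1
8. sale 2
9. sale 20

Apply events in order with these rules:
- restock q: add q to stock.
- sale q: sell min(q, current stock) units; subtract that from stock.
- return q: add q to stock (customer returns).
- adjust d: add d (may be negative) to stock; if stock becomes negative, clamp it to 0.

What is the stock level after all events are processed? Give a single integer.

Processing events:
Start: stock = 27
  Event 1 (restock 31): 27 + 31 = 58
  Event 2 (return 6): 58 + 6 = 64
  Event 3 (restock 18): 64 + 18 = 82
  Event 4 (return 3): 82 + 3 = 85
  Event 5 (return 8): 85 + 8 = 93
  Event 6 (sale 4): sell min(4,93)=4. stock: 93 - 4 = 89. total_sold = 4
  Event 7 (sale 1): sell min(1,89)=1. stock: 89 - 1 = 88. total_sold = 5
  Event 8 (sale 2): sell min(2,88)=2. stock: 88 - 2 = 86. total_sold = 7
  Event 9 (sale 20): sell min(20,86)=20. stock: 86 - 20 = 66. total_sold = 27
Final: stock = 66, total_sold = 27

Answer: 66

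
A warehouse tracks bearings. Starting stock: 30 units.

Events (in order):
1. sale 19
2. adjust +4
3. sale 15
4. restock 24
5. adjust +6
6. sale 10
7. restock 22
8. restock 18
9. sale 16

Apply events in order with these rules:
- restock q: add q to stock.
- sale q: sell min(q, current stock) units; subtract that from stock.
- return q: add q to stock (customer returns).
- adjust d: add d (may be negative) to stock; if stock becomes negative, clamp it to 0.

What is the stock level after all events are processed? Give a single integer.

Processing events:
Start: stock = 30
  Event 1 (sale 19): sell min(19,30)=19. stock: 30 - 19 = 11. total_sold = 19
  Event 2 (adjust +4): 11 + 4 = 15
  Event 3 (sale 15): sell min(15,15)=15. stock: 15 - 15 = 0. total_sold = 34
  Event 4 (restock 24): 0 + 24 = 24
  Event 5 (adjust +6): 24 + 6 = 30
  Event 6 (sale 10): sell min(10,30)=10. stock: 30 - 10 = 20. total_sold = 44
  Event 7 (restock 22): 20 + 22 = 42
  Event 8 (restock 18): 42 + 18 = 60
  Event 9 (sale 16): sell min(16,60)=16. stock: 60 - 16 = 44. total_sold = 60
Final: stock = 44, total_sold = 60

Answer: 44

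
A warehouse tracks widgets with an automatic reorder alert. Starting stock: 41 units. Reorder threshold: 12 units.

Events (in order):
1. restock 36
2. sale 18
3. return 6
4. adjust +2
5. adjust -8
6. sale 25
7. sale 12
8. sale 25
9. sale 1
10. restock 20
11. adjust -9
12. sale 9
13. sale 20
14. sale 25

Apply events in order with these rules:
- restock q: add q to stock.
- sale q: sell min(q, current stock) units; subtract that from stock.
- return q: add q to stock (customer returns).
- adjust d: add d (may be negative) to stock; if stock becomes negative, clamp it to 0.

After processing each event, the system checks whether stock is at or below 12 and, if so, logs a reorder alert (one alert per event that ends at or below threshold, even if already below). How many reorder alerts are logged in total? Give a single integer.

Answer: 6

Derivation:
Processing events:
Start: stock = 41
  Event 1 (restock 36): 41 + 36 = 77
  Event 2 (sale 18): sell min(18,77)=18. stock: 77 - 18 = 59. total_sold = 18
  Event 3 (return 6): 59 + 6 = 65
  Event 4 (adjust +2): 65 + 2 = 67
  Event 5 (adjust -8): 67 + -8 = 59
  Event 6 (sale 25): sell min(25,59)=25. stock: 59 - 25 = 34. total_sold = 43
  Event 7 (sale 12): sell min(12,34)=12. stock: 34 - 12 = 22. total_sold = 55
  Event 8 (sale 25): sell min(25,22)=22. stock: 22 - 22 = 0. total_sold = 77
  Event 9 (sale 1): sell min(1,0)=0. stock: 0 - 0 = 0. total_sold = 77
  Event 10 (restock 20): 0 + 20 = 20
  Event 11 (adjust -9): 20 + -9 = 11
  Event 12 (sale 9): sell min(9,11)=9. stock: 11 - 9 = 2. total_sold = 86
  Event 13 (sale 20): sell min(20,2)=2. stock: 2 - 2 = 0. total_sold = 88
  Event 14 (sale 25): sell min(25,0)=0. stock: 0 - 0 = 0. total_sold = 88
Final: stock = 0, total_sold = 88

Checking against threshold 12:
  After event 1: stock=77 > 12
  After event 2: stock=59 > 12
  After event 3: stock=65 > 12
  After event 4: stock=67 > 12
  After event 5: stock=59 > 12
  After event 6: stock=34 > 12
  After event 7: stock=22 > 12
  After event 8: stock=0 <= 12 -> ALERT
  After event 9: stock=0 <= 12 -> ALERT
  After event 10: stock=20 > 12
  After event 11: stock=11 <= 12 -> ALERT
  After event 12: stock=2 <= 12 -> ALERT
  After event 13: stock=0 <= 12 -> ALERT
  After event 14: stock=0 <= 12 -> ALERT
Alert events: [8, 9, 11, 12, 13, 14]. Count = 6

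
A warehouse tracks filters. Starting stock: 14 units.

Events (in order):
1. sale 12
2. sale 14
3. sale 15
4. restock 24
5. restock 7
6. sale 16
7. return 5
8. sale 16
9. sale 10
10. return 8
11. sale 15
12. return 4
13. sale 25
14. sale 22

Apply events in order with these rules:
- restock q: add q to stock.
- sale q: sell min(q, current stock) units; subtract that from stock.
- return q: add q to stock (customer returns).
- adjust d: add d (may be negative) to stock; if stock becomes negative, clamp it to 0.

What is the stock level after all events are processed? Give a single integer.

Answer: 0

Derivation:
Processing events:
Start: stock = 14
  Event 1 (sale 12): sell min(12,14)=12. stock: 14 - 12 = 2. total_sold = 12
  Event 2 (sale 14): sell min(14,2)=2. stock: 2 - 2 = 0. total_sold = 14
  Event 3 (sale 15): sell min(15,0)=0. stock: 0 - 0 = 0. total_sold = 14
  Event 4 (restock 24): 0 + 24 = 24
  Event 5 (restock 7): 24 + 7 = 31
  Event 6 (sale 16): sell min(16,31)=16. stock: 31 - 16 = 15. total_sold = 30
  Event 7 (return 5): 15 + 5 = 20
  Event 8 (sale 16): sell min(16,20)=16. stock: 20 - 16 = 4. total_sold = 46
  Event 9 (sale 10): sell min(10,4)=4. stock: 4 - 4 = 0. total_sold = 50
  Event 10 (return 8): 0 + 8 = 8
  Event 11 (sale 15): sell min(15,8)=8. stock: 8 - 8 = 0. total_sold = 58
  Event 12 (return 4): 0 + 4 = 4
  Event 13 (sale 25): sell min(25,4)=4. stock: 4 - 4 = 0. total_sold = 62
  Event 14 (sale 22): sell min(22,0)=0. stock: 0 - 0 = 0. total_sold = 62
Final: stock = 0, total_sold = 62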